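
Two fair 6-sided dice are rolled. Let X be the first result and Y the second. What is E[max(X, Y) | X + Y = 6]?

P(X + Y = 6) = 5/36.
Summing max(X,Y)·P(x,y) over outcomes with X + Y = 6 gives 7/12.
E[max(X, Y) | X + Y = 6] = (7/12) / (5/36) = 21/5.

21/5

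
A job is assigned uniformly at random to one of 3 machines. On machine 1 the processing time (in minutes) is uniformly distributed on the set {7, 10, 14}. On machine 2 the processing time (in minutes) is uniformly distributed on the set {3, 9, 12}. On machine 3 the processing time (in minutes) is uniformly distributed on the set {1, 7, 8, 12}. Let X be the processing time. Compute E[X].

76/9

E[X | machine 1] = (7+10+14)/3 = 31/3.
E[X | machine 2] = (3+9+12)/3 = 8.
E[X | machine 3] = (1+7+8+12)/4 = 7.
E[X] = (1/3)·(31/3) + (1/3)·(8) + (1/3)·(7) = 76/9.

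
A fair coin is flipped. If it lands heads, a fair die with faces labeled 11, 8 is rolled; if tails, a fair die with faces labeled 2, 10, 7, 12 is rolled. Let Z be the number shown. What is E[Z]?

69/8

E[Z | heads] = (11+8)/2 = 19/2.
E[Z | tails] = (2+10+7+12)/4 = 31/4.
E[Z] = (1/2)·(19/2) + (1/2)·(31/4) = 69/8.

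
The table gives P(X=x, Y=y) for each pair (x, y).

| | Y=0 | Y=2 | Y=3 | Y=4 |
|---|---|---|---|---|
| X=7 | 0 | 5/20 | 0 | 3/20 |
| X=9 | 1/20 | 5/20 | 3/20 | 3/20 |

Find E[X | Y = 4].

P(Y = 4) = 3/10.
Σ X·P over the event = 7·(3/20) + 9·(3/20) = 12/5.
E[X | Y = 4] = (12/5) / (3/10) = 8.

8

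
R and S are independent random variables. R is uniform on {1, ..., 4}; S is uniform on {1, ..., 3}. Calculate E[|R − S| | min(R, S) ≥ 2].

5/6

Outcomes with min(R, S) ≥ 2: (2,2), (2,3), (3,2), (3,3), (4,2), (4,3), each with probability 1/12.
E[|R − S| | min(R, S) ≥ 2] = (0 + 1 + 1 + 0 + 2 + 1) / 6 = 5/6.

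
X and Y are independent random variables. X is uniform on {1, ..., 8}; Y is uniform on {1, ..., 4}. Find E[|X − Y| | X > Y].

P(X > Y) = 11/16.
Summing |X−Y|·P(x,y) over outcomes with X > Y gives 37/16.
E[|X − Y| | X > Y] = (37/16) / (11/16) = 37/11.

37/11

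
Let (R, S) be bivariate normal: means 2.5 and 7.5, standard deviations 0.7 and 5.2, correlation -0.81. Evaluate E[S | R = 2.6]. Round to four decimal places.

For a bivariate normal, E[S | R=x] = μ_S + ρ·(σ_S/σ_R)·(x − μ_R).
E[S | R=2.6] = 7.5 + (-0.81)·(5.2/0.7)·(2.6 − (2.5)) = 7.5 + (-6.0171)·(0.1) = 6.8983.

6.8983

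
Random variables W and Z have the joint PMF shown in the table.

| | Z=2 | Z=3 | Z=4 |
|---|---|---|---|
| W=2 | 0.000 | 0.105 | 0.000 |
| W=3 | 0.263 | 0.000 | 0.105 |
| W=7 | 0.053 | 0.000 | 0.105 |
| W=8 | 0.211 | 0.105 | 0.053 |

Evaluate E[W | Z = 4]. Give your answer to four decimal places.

P(Z = 4) = 0.263.
Σ W·P over the event = 3·(0.105) + 7·(0.105) + 8·(0.053) = 1.474.
E[W | Z = 4] = (1.474) / (0.263) = 5.6046.

5.6046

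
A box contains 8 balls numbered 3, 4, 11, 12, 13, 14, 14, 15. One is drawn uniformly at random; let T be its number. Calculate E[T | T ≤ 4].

P(T ≤ 4) = 1/4.
Σ over the event: 3·1/8 + 4·1/8 = 7/8.
E[T | T ≤ 4] = (7/8) / (1/4) = 7/2.

7/2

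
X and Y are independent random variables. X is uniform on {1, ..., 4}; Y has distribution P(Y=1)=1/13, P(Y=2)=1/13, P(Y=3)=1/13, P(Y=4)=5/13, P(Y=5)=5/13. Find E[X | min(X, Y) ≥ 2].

P(min(X, Y) ≥ 2) = 9/13.
Summing X·P(x,y) over outcomes with min(X, Y) ≥ 2 gives 27/13.
E[X | min(X, Y) ≥ 2] = (27/13) / (9/13) = 3.

3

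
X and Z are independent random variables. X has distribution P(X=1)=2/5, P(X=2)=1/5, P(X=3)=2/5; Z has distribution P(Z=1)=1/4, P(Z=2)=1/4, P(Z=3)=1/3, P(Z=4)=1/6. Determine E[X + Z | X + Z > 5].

P(X + Z > 5) = 7/30.
Summing (X+Z)·P(x,y) over outcomes with X + Z > 5 gives 22/15.
E[X + Z | X + Z > 5] = (22/15) / (7/30) = 44/7.

44/7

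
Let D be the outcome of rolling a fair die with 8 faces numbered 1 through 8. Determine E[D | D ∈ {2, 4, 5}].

P(D ∈ {2, 4, 5}) = 3/8.
Σ over the event: 2·1/8 + 4·1/8 + 5·1/8 = 11/8.
E[D | D ∈ {2, 4, 5}] = (11/8) / (3/8) = 11/3.

11/3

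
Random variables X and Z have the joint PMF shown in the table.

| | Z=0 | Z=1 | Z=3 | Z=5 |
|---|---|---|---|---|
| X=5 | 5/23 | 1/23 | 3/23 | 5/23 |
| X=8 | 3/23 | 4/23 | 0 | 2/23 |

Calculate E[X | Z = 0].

P(Z = 0) = 8/23.
Summing X·P(X=x,Z=y) over the conditioning event gives 49/23.
E[X | Z = 0] = (49/23) / (8/23) = 49/8.

49/8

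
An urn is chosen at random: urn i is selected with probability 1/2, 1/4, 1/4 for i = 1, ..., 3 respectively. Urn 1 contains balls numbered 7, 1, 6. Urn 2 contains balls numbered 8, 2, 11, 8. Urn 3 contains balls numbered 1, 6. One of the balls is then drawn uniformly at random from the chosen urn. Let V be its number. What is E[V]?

E[V | urn 1] = (7+1+6)/3 = 14/3.
E[V | urn 2] = (8+2+11+8)/4 = 29/4.
E[V | urn 3] = (1+6)/2 = 7/2.
By the law of total expectation,
E[V] = (1/2)·(14/3) + (1/4)·(29/4) + (1/4)·(7/2) = 241/48.

241/48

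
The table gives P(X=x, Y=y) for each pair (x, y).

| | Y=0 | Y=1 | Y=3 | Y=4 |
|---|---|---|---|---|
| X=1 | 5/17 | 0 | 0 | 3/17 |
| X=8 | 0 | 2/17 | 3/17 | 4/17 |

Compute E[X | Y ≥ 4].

5

P(Y ≥ 4) = 7/17.
Σ X·P over the event = 1·(3/17) + 8·(4/17) = 35/17.
E[X | Y ≥ 4] = (35/17) / (7/17) = 5.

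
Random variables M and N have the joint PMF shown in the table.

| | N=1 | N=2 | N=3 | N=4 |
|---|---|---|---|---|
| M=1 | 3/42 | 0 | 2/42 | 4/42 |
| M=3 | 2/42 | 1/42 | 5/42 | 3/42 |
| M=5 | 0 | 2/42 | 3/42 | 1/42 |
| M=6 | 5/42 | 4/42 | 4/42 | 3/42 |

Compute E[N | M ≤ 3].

P(M ≤ 3) = 10/21.
Summing N·P(M=x,N=y) over the conditioning event gives 4/3.
E[N | M ≤ 3] = (4/3) / (10/21) = 14/5.

14/5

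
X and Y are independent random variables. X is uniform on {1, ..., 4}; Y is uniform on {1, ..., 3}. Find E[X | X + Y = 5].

Outcomes with X + Y = 5: (2,3), (3,2), (4,1), each with probability 1/12.
E[X | X + Y = 5] = (2 + 3 + 4) / 3 = 3.

3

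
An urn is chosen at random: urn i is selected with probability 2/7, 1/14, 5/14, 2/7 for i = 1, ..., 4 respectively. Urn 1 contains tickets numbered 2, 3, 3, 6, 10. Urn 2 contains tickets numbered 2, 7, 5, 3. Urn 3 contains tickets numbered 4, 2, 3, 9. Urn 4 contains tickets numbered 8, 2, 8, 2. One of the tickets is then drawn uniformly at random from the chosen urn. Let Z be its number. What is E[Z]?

E[Z | urn 1] = (2+3+3+6+10)/5 = 24/5.
E[Z | urn 2] = (2+7+5+3)/4 = 17/4.
E[Z | urn 3] = (4+2+3+9)/4 = 9/2.
E[Z | urn 4] = (8+2+8+2)/4 = 5.
By the law of total expectation,
E[Z] = (2/7)·(24/5) + (1/14)·(17/4) + (5/14)·(9/2) + (2/7)·(5) = 1319/280.

1319/280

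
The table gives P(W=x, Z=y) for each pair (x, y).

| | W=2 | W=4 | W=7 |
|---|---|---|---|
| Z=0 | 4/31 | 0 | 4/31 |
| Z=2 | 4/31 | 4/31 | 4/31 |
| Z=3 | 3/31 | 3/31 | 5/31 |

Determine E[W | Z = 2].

13/3

P(Z = 2) = 12/31.
Σ W·P over the event = 2·(4/31) + 4·(4/31) + 7·(4/31) = 52/31.
E[W | Z = 2] = (52/31) / (12/31) = 13/3.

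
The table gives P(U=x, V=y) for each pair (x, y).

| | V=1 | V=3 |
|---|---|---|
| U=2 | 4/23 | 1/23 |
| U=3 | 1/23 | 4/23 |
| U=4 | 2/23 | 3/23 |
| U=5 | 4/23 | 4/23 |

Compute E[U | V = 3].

23/6

P(V = 3) = 12/23.
Σ U·P over the event = 2·(1/23) + 3·(4/23) + 4·(3/23) + 5·(4/23) = 2.
E[U | V = 3] = (2) / (12/23) = 23/6.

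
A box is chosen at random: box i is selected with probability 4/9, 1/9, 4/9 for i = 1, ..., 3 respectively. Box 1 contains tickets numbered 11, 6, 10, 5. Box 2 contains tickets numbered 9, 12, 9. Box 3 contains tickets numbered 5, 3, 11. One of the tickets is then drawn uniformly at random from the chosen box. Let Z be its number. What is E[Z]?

202/27

E[Z | box 1] = (11+6+10+5)/4 = 8.
E[Z | box 2] = (9+12+9)/3 = 10.
E[Z | box 3] = (5+3+11)/3 = 19/3.
E[Z] = (4/9)·(8) + (1/9)·(10) + (4/9)·(19/3) = 202/27.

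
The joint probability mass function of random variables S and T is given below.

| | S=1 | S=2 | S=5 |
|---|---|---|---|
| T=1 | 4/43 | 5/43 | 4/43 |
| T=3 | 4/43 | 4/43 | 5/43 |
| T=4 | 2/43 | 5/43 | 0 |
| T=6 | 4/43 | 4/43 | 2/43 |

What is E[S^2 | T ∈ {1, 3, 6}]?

P(T ∈ {1, 3, 6}) = 36/43.
Summing S^2·P(S=x,T=y) over the conditioning event gives 339/43.
E[S^2 | T ∈ {1, 3, 6}] = (339/43) / (36/43) = 113/12.

113/12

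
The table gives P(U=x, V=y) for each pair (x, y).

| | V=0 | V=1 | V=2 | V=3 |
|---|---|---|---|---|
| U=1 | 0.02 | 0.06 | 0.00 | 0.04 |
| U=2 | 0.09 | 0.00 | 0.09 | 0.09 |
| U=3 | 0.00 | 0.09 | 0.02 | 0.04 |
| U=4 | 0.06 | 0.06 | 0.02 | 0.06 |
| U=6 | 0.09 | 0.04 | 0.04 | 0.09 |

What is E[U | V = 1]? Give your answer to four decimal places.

P(V = 1) = 0.25.
Σ U·P over the event = 1·(0.06) + 3·(0.09) + 4·(0.06) + 6·(0.04) = 0.81.
E[U | V = 1] = (0.81) / (0.25) = 3.2400.

3.2400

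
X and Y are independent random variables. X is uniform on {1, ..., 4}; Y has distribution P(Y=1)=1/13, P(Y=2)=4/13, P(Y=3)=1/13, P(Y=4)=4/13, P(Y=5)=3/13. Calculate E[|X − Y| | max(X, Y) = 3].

9/8

P(max(X, Y) = 3) = 2/13.
Summing |X−Y|·P(x,y) over outcomes with max(X, Y) = 3 gives 9/52.
E[|X − Y| | max(X, Y) = 3] = (9/52) / (2/13) = 9/8.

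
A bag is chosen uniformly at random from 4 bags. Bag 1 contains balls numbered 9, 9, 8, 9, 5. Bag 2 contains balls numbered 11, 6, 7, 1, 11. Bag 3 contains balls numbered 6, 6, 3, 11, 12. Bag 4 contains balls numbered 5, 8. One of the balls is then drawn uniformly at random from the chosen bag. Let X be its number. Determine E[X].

E[X | bag 1] = (9+9+8+9+5)/5 = 8.
E[X | bag 2] = (11+6+7+1+11)/5 = 36/5.
E[X | bag 3] = (6+6+3+11+12)/5 = 38/5.
E[X | bag 4] = (5+8)/2 = 13/2.
By the law of total expectation,
E[X] = (1/4)·(8) + (1/4)·(36/5) + (1/4)·(38/5) + (1/4)·(13/2) = 293/40.

293/40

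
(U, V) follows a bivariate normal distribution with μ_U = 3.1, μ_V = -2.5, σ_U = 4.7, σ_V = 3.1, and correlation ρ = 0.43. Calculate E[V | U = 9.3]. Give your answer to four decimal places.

-0.7416

The regression of V on U has slope ρ·σ_V/σ_U and passes through (μ_U, μ_V).
E[V | U=9.3] = -2.5 + (0.43)·(3.1/4.7)·(9.3 − (3.1)) = -2.5 + (0.28362)·(6.2) = -0.7416.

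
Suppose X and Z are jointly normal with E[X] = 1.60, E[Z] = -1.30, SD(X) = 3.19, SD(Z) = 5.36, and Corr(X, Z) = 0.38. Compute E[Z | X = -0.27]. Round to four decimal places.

The regression of Z on X has slope ρ·σ_Z/σ_X and passes through (μ_X, μ_Z).
E[Z | X=-0.27] = -1.30 + (0.38)·(5.36/3.19)·(-0.27 − (1.60)) = -1.30 + (0.6385)·(-1.87) = -2.4940.

-2.4940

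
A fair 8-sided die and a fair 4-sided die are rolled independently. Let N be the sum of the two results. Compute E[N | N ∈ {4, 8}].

P(N ∈ {4, 8}) = 7/32.
Σ over the event: 4·3/32 + 8·1/8 = 11/8.
E[N | N ∈ {4, 8}] = (11/8) / (7/32) = 44/7.

44/7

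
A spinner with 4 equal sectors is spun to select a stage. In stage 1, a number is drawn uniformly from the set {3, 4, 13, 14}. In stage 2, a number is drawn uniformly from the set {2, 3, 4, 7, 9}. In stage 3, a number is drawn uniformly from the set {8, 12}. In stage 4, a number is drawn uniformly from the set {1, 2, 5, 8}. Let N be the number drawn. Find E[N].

E[N | stage 1] = (3+4+13+14)/4 = 17/2.
E[N | stage 2] = (2+3+4+7+9)/5 = 5.
E[N | stage 3] = (8+12)/2 = 10.
E[N | stage 4] = (1+2+5+8)/4 = 4.
E[N] = (1/4)·(17/2) + (1/4)·(5) + (1/4)·(10) + (1/4)·(4) = 55/8.

55/8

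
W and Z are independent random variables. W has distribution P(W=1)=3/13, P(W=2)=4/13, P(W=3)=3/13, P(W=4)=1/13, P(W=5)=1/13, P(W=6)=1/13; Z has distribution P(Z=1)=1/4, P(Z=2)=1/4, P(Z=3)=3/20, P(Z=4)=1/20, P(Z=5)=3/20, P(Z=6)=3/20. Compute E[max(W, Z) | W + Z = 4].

28/11

P(W + Z = 4) = 11/65.
Summing max(W,Z)·P(x,y) over outcomes with W + Z = 4 gives 28/65.
E[max(W, Z) | W + Z = 4] = (28/65) / (11/65) = 28/11.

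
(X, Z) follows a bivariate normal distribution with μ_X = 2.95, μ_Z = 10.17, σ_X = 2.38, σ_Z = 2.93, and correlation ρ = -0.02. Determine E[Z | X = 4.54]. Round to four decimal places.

10.1309

The regression of Z on X has slope ρ·σ_Z/σ_X and passes through (μ_X, μ_Z).
E[Z | X=4.54] = 10.17 + (-0.02)·(2.93/2.38)·(4.54 − (2.95)) = 10.17 + (-0.024622)·(1.59) = 10.1309.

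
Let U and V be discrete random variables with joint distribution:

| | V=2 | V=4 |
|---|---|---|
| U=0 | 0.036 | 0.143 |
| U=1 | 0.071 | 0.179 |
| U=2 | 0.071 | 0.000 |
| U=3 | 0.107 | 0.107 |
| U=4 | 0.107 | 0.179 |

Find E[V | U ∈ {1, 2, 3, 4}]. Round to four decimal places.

3.1328

P(U ∈ {1, 2, 3, 4}) = 0.821.
Σ V·P over the event = 2·(0.071) + 4·(0.179) + 2·(0.071) + 2·(0.107) + 4·(0.107) + 2·(0.107) + 4·(0.179) = 2.572.
E[V | U ∈ {1, 2, 3, 4}] = (2.572) / (0.821) = 3.1328.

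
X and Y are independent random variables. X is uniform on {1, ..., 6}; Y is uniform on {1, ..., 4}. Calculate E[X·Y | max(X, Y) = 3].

27/5

Outcomes with max(X, Y) = 3: (1,3), (2,3), (3,1), (3,2), (3,3), each with probability 1/24.
E[X·Y | max(X, Y) = 3] = (3 + 6 + 3 + 6 + 9) / 5 = 27/5.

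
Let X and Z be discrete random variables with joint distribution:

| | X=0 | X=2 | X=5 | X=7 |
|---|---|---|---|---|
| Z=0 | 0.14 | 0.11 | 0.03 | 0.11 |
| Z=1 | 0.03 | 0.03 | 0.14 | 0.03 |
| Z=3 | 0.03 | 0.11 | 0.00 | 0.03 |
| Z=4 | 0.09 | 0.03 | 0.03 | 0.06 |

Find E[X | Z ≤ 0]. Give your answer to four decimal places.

2.9231

P(Z ≤ 0) = 0.39.
Σ X·P over the event = 0·(0.14) + 2·(0.11) + 5·(0.03) + 7·(0.11) = 1.14.
E[X | Z ≤ 0] = (1.14) / (0.39) = 2.9231.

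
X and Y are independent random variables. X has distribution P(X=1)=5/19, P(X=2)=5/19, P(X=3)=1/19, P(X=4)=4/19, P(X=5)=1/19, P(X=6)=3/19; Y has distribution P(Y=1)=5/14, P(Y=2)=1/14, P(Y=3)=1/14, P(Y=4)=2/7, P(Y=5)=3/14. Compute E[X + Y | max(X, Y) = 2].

P(max(X, Y) = 2) = 5/38.
Summing (X+Y)·P(x,y) over outcomes with max(X, Y) = 2 gives 55/133.
E[X + Y | max(X, Y) = 2] = (55/133) / (5/38) = 22/7.

22/7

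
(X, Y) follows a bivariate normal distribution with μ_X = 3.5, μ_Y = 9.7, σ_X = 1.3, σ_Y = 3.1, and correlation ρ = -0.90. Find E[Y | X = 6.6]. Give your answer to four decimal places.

3.0469

For a bivariate normal, E[Y | X=x] = μ_Y + ρ·(σ_Y/σ_X)·(x − μ_X).
E[Y | X=6.6] = 9.7 + (-0.90)·(3.1/1.3)·(6.6 − (3.5)) = 9.7 + (-2.14615)·(3.1) = 3.0469.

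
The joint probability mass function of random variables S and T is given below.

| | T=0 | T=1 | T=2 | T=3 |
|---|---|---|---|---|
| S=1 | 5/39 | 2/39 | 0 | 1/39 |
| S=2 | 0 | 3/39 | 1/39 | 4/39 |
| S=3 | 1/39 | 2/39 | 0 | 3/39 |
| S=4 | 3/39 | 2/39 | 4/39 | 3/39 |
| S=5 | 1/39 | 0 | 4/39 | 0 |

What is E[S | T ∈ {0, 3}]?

55/21

P(T ∈ {0, 3}) = 7/13.
Σ S·P over the event = 1·(5/39) + 1·(1/39) + 2·(4/39) + 3·(1/39) + 3·(3/39) + 4·(3/39) + 4·(3/39) + 5·(1/39) = 55/39.
E[S | T ∈ {0, 3}] = (55/39) / (7/13) = 55/21.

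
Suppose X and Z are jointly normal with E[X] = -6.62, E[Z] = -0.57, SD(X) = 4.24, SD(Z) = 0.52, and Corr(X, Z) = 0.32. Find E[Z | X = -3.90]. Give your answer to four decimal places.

The regression of Z on X has slope ρ·σ_Z/σ_X and passes through (μ_X, μ_Z).
E[Z | X=-3.90] = -0.57 + (0.32)·(0.52/4.24)·(-3.90 − (-6.62)) = -0.57 + (0.039245)·(2.72) = -0.4633.

-0.4633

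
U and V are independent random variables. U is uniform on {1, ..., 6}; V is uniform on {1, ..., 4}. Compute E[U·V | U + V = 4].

Outcomes with U + V = 4: (1,3), (2,2), (3,1), each with probability 1/24.
E[U·V | U + V = 4] = (3 + 4 + 3) / 3 = 10/3.

10/3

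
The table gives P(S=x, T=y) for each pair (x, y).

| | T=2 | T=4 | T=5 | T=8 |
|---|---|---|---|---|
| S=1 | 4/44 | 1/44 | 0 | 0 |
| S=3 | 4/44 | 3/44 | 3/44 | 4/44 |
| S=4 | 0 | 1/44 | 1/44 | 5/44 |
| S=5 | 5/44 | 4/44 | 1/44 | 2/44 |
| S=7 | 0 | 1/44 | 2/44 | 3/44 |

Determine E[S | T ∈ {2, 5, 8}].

4

P(T ∈ {2, 5, 8}) = 17/22.
Summing S·P(S=x,T=y) over the conditioning event gives 34/11.
E[S | T ∈ {2, 5, 8}] = (34/11) / (17/22) = 4.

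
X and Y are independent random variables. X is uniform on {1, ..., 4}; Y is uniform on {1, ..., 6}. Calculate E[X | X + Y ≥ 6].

P(X + Y ≥ 6) = 7/12.
Summing X·P(x,y) over outcomes with X + Y ≥ 6 gives 5/3.
E[X | X + Y ≥ 6] = (5/3) / (7/12) = 20/7.

20/7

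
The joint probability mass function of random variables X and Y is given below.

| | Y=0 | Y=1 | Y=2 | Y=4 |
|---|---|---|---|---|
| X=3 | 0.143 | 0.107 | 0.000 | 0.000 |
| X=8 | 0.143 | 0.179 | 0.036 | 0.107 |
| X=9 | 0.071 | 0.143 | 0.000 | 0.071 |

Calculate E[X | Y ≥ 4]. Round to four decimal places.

P(Y ≥ 4) = 0.178.
Summing X·P(X=x,Y=y) over the conditioning event gives 1.495.
E[X | Y ≥ 4] = (1.495) / (0.178) = 8.3989.

8.3989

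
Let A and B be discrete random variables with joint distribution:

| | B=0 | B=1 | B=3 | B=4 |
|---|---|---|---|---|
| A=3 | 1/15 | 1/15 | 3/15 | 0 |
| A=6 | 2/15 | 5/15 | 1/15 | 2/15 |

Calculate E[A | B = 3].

15/4

P(B = 3) = 4/15.
Σ A·P over the event = 3·(3/15) + 6·(1/15) = 1.
E[A | B = 3] = (1) / (4/15) = 15/4.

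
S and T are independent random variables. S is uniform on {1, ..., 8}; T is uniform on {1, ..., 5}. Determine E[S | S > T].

P(S > T) = 5/8.
Summing S·P(x,y) over outcomes with S > T gives 29/8.
E[S | S > T] = (29/8) / (5/8) = 29/5.

29/5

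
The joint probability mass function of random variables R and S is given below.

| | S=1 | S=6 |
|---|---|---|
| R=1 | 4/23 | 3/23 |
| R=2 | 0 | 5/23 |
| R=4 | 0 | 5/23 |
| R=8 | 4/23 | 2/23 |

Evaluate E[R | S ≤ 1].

9/2

P(S ≤ 1) = 8/23.
Summing R·P(R=x,S=y) over the conditioning event gives 36/23.
E[R | S ≤ 1] = (36/23) / (8/23) = 9/2.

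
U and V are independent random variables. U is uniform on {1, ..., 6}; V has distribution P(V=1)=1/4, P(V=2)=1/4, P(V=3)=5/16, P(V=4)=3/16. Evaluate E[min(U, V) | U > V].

P(U > V) = 19/32.
Summing min(U,V)·P(x,y) over outcomes with U > V gives 121/96.
E[min(U, V) | U > V] = (121/96) / (19/32) = 121/57.

121/57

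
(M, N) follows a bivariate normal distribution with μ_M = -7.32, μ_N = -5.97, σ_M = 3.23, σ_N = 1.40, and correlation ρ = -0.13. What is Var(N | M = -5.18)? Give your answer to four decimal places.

1.9269

Var(N | M=x) = (1 − ρ²)·σ_N².
Var(N | M=-5.18) = (1.40)²·(1 − (-0.13)²) = 1.96·0.9831 = 1.9269.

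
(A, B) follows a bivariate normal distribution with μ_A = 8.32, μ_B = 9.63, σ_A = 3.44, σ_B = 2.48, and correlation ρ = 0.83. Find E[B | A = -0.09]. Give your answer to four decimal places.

4.5977

For a bivariate normal, E[B | A=x] = μ_B + ρ·(σ_B/σ_A)·(x − μ_A).
E[B | A=-0.09] = 9.63 + (0.83)·(2.48/3.44)·(-0.09 − (8.32)) = 9.63 + (0.59837)·(-8.41) = 4.5977.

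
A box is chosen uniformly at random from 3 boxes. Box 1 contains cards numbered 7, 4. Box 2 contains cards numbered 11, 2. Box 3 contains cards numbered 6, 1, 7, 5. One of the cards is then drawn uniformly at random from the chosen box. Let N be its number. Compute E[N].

E[N | box 1] = (7+4)/2 = 11/2.
E[N | box 2] = (11+2)/2 = 13/2.
E[N | box 3] = (6+1+7+5)/4 = 19/4.
By the law of total expectation,
E[N] = (1/3)·(11/2) + (1/3)·(13/2) + (1/3)·(19/4) = 67/12.

67/12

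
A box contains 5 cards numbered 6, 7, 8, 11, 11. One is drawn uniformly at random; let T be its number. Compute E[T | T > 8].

11

P(T > 8) = 2/5.
Σ over the event: 11·2/5 = 22/5.
E[T | T > 8] = (22/5) / (2/5) = 11.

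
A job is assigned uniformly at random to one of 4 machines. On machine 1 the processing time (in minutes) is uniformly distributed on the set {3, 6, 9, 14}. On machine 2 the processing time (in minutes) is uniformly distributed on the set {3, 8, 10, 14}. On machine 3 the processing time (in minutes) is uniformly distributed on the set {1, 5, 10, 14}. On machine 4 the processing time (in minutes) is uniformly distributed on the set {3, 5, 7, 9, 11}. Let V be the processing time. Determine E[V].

E[V | machine 1] = (3+6+9+14)/4 = 8.
E[V | machine 2] = (3+8+10+14)/4 = 35/4.
E[V | machine 3] = (1+5+10+14)/4 = 15/2.
E[V | machine 4] = (3+5+7+9+11)/5 = 7.
E[V] = (1/4)·(8) + (1/4)·(35/4) + (1/4)·(15/2) + (1/4)·(7) = 125/16.

125/16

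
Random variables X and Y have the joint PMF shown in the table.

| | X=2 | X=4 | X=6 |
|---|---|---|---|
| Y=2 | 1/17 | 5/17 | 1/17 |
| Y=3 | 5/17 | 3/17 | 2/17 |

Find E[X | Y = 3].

17/5

P(Y = 3) = 10/17.
Σ X·P over the event = 2·(5/17) + 4·(3/17) + 6·(2/17) = 2.
E[X | Y = 3] = (2) / (10/17) = 17/5.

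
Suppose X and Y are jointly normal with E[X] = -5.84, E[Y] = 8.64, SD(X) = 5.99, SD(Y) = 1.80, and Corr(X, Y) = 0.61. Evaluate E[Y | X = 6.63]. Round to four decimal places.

10.9258

For a bivariate normal, E[Y | X=x] = μ_Y + ρ·(σ_Y/σ_X)·(x − μ_X).
E[Y | X=6.63] = 8.64 + (0.61)·(1.80/5.99)·(6.63 − (-5.84)) = 8.64 + (0.183306)·(12.47) = 10.9258.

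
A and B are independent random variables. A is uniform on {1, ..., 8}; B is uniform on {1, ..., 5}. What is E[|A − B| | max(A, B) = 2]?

2/3

Outcomes with max(A, B) = 2: (1,2), (2,1), (2,2), each with probability 1/40.
E[|A − B| | max(A, B) = 2] = (1 + 1 + 0) / 3 = 2/3.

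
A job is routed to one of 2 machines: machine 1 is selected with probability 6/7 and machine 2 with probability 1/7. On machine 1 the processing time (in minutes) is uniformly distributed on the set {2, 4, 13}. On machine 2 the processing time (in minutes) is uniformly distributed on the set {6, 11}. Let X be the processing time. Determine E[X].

93/14

E[X | machine 1] = (2+4+13)/3 = 19/3.
E[X | machine 2] = (6+11)/2 = 17/2.
E[X] = (6/7)·(19/3) + (1/7)·(17/2) = 93/14.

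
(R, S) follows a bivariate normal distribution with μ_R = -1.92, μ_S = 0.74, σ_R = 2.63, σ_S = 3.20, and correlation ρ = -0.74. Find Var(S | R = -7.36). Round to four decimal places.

The conditional variance in a bivariate normal is σ_S²(1 − ρ²), independent of x.
Var(S | R=-7.36) = (3.20)²·(1 − (-0.74)²) = 10.24·0.4524 = 4.6326.

4.6326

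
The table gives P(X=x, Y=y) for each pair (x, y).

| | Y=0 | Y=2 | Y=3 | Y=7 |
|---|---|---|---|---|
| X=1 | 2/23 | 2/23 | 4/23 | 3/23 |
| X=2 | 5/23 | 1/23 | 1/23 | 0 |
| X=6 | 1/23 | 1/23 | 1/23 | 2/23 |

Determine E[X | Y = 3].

P(Y = 3) = 6/23.
Σ X·P over the event = 1·(4/23) + 2·(1/23) + 6·(1/23) = 12/23.
E[X | Y = 3] = (12/23) / (6/23) = 2.

2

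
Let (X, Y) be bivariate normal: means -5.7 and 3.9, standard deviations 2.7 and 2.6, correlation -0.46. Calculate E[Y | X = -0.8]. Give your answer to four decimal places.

1.7295

E[Y | X=x] = μ_Y + ρ(σ_Y/σ_X)(x − μ_X) for jointly normal variables.
E[Y | X=-0.8] = 3.9 + (-0.46)·(2.6/2.7)·(-0.8 − (-5.7)) = 3.9 + (-0.44296)·(4.9) = 1.7295.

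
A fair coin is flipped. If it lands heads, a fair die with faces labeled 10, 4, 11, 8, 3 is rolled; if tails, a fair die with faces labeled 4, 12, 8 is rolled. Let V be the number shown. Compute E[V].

38/5

E[V | heads] = (10+4+11+8+3)/5 = 36/5.
E[V | tails] = (4+12+8)/3 = 8.
E[V] = (1/2)·(36/5) + (1/2)·(8) = 38/5.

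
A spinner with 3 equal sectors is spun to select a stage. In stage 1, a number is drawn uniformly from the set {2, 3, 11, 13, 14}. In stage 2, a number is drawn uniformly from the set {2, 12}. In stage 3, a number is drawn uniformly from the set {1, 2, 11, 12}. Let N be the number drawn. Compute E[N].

221/30

E[N | stage 1] = (2+3+11+13+14)/5 = 43/5.
E[N | stage 2] = (2+12)/2 = 7.
E[N | stage 3] = (1+2+11+12)/4 = 13/2.
By the law of total expectation,
E[N] = (1/3)·(43/5) + (1/3)·(7) + (1/3)·(13/2) = 221/30.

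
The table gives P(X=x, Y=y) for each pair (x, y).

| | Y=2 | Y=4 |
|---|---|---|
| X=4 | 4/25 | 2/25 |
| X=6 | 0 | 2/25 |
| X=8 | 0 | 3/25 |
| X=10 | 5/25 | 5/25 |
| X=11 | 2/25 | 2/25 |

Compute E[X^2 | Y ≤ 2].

P(Y ≤ 2) = 11/25.
Σ X^2·P over the event = 16·(4/25) + 100·(5/25) + 121·(2/25) = 806/25.
E[X^2 | Y ≤ 2] = (806/25) / (11/25) = 806/11.

806/11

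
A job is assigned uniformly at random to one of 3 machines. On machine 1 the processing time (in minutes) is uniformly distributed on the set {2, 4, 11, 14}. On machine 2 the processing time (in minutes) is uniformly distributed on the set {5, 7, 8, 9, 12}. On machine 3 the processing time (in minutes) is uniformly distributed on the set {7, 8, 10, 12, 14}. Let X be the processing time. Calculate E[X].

E[X | machine 1] = (2+4+11+14)/4 = 31/4.
E[X | machine 2] = (5+7+8+9+12)/5 = 41/5.
E[X | machine 3] = (7+8+10+12+14)/5 = 51/5.
By the law of total expectation,
E[X] = (1/3)·(31/4) + (1/3)·(41/5) + (1/3)·(51/5) = 523/60.

523/60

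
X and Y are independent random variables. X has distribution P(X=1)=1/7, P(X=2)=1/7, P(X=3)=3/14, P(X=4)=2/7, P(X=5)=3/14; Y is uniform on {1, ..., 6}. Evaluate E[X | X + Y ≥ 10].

23/5

P(X + Y ≥ 10) = 5/42.
Summing X·P(x,y) over outcomes with X + Y ≥ 10 gives 23/42.
E[X | X + Y ≥ 10] = (23/42) / (5/42) = 23/5.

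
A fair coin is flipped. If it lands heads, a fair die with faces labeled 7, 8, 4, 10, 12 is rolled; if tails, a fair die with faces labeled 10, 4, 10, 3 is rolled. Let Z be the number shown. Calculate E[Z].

E[Z | heads] = (7+8+4+10+12)/5 = 41/5.
E[Z | tails] = (10+4+10+3)/4 = 27/4.
E[Z] = (1/2)·(41/5) + (1/2)·(27/4) = 299/40.

299/40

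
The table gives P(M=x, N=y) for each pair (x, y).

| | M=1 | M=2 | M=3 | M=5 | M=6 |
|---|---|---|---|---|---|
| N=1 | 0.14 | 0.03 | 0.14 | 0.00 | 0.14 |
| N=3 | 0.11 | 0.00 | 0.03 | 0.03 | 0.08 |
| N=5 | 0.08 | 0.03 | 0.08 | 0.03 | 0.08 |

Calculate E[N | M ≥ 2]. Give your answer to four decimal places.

P(M ≥ 2) = 0.67.
Summing N·P(M=x,N=y) over the conditioning event gives 1.83.
E[N | M ≥ 2] = (1.83) / (0.67) = 2.7313.

2.7313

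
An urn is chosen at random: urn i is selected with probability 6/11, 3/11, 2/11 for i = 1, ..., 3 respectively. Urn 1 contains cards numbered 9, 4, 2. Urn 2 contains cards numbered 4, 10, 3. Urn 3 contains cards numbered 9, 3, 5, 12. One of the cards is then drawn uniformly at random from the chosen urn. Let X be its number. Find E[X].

123/22

E[X | urn 1] = (9+4+2)/3 = 5.
E[X | urn 2] = (4+10+3)/3 = 17/3.
E[X | urn 3] = (9+3+5+12)/4 = 29/4.
E[X] = (6/11)·(5) + (3/11)·(17/3) + (2/11)·(29/4) = 123/22.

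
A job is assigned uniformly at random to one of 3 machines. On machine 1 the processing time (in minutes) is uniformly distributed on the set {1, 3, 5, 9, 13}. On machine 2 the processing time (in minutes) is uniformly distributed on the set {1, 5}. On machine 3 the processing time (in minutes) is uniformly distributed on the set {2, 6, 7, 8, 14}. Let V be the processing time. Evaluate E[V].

83/15

E[V | machine 1] = (1+3+5+9+13)/5 = 31/5.
E[V | machine 2] = (1+5)/2 = 3.
E[V | machine 3] = (2+6+7+8+14)/5 = 37/5.
E[V] = (1/3)·(31/5) + (1/3)·(3) + (1/3)·(37/5) = 83/15.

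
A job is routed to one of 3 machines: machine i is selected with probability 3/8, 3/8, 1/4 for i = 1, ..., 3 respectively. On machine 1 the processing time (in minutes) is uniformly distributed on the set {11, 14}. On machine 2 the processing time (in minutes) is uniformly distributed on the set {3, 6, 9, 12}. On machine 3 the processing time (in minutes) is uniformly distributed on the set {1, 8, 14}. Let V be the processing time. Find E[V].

113/12

E[V | machine 1] = (11+14)/2 = 25/2.
E[V | machine 2] = (3+6+9+12)/4 = 15/2.
E[V | machine 3] = (1+8+14)/3 = 23/3.
By the law of total expectation,
E[V] = (3/8)·(25/2) + (3/8)·(15/2) + (1/4)·(23/3) = 113/12.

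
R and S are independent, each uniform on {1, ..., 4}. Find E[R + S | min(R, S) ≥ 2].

Outcomes with min(R, S) ≥ 2: (2,2), (2,3), (2,4), (3,2), (3,3), (3,4), (4,2), (4,3), (4,4), each with probability 1/16.
E[R + S | min(R, S) ≥ 2] = (4 + 5 + 6 + 5 + 6 + 7 + 6 + 7 + 8) / 9 = 6.

6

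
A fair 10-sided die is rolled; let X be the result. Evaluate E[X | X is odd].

Given X is odd, X is equally likely to be any of {1, 3, 5, 7, 9}.
E[X | X is odd] = (1 + 3 + 5 + 7 + 9) / 5 = 5.

5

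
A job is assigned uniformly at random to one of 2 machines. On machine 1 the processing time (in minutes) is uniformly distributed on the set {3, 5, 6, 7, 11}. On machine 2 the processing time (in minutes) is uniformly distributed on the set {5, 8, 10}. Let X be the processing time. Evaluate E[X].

211/30

E[X | machine 1] = (3+5+6+7+11)/5 = 32/5.
E[X | machine 2] = (5+8+10)/3 = 23/3.
By the law of total expectation,
E[X] = (1/2)·(32/5) + (1/2)·(23/3) = 211/30.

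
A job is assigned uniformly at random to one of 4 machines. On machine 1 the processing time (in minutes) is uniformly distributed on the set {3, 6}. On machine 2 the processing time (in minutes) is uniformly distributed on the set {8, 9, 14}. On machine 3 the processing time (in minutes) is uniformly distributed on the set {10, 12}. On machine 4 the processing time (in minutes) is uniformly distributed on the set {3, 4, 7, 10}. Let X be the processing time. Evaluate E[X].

191/24

E[X | machine 1] = (3+6)/2 = 9/2.
E[X | machine 2] = (8+9+14)/3 = 31/3.
E[X | machine 3] = (10+12)/2 = 11.
E[X | machine 4] = (3+4+7+10)/4 = 6.
By the law of total expectation,
E[X] = (1/4)·(9/2) + (1/4)·(31/3) + (1/4)·(11) + (1/4)·(6) = 191/24.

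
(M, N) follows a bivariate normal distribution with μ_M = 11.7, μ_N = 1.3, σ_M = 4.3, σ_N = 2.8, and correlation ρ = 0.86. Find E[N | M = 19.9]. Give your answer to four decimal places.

E[N | M=x] = μ_N + ρ(σ_N/σ_M)(x − μ_M) for jointly normal variables.
E[N | M=19.9] = 1.3 + (0.86)·(2.8/4.3)·(19.9 − (11.7)) = 1.3 + (0.56)·(8.2) = 5.8920.

5.8920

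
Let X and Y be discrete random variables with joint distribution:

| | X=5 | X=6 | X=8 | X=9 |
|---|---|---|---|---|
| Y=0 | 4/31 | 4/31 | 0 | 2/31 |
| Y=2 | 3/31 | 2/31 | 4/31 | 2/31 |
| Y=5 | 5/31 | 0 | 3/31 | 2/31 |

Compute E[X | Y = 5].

67/10

P(Y = 5) = 10/31.
Σ X·P over the event = 5·(5/31) + 8·(3/31) + 9·(2/31) = 67/31.
E[X | Y = 5] = (67/31) / (10/31) = 67/10.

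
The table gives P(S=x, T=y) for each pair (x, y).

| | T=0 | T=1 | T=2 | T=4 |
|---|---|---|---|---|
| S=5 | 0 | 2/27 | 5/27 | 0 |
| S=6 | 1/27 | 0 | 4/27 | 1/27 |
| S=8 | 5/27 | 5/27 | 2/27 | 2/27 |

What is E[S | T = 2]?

65/11

P(T = 2) = 11/27.
Σ S·P over the event = 5·(5/27) + 6·(4/27) + 8·(2/27) = 65/27.
E[S | T = 2] = (65/27) / (11/27) = 65/11.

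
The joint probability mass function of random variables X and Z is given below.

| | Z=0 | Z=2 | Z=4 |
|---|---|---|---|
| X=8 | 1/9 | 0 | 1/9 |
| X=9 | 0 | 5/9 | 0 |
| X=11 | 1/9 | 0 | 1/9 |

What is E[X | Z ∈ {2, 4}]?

64/7

P(Z ∈ {2, 4}) = 7/9.
Summing X·P(X=x,Z=y) over the conditioning event gives 64/9.
E[X | Z ∈ {2, 4}] = (64/9) / (7/9) = 64/7.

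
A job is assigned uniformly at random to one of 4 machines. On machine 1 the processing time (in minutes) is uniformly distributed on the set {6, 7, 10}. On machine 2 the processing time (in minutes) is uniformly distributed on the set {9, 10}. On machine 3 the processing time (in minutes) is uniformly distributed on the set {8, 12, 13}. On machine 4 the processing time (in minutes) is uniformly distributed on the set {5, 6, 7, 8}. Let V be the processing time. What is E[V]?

26/3

E[V | machine 1] = (6+7+10)/3 = 23/3.
E[V | machine 2] = (9+10)/2 = 19/2.
E[V | machine 3] = (8+12+13)/3 = 11.
E[V | machine 4] = (5+6+7+8)/4 = 13/2.
E[V] = (1/4)·(23/3) + (1/4)·(19/2) + (1/4)·(11) + (1/4)·(13/2) = 26/3.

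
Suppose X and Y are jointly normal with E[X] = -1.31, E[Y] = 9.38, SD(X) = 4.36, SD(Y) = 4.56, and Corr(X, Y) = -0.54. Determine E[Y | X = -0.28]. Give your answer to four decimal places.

8.7983

E[Y | X=x] = μ_Y + ρ(σ_Y/σ_X)(x − μ_X) for jointly normal variables.
E[Y | X=-0.28] = 9.38 + (-0.54)·(4.56/4.36)·(-0.28 − (-1.31)) = 9.38 + (-0.56477)·(1.03) = 8.7983.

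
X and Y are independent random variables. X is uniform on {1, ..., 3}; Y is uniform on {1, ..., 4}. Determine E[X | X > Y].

8/3

Outcomes with X > Y: (2,1), (3,1), (3,2), each with probability 1/12.
E[X | X > Y] = (2 + 3 + 3) / 3 = 8/3.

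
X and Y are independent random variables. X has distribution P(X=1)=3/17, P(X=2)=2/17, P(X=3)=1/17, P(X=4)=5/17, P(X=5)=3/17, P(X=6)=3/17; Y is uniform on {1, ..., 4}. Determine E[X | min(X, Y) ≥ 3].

P(min(X, Y) ≥ 3) = 6/17.
Summing X·P(x,y) over outcomes with min(X, Y) ≥ 3 gives 28/17.
E[X | min(X, Y) ≥ 3] = (28/17) / (6/17) = 14/3.

14/3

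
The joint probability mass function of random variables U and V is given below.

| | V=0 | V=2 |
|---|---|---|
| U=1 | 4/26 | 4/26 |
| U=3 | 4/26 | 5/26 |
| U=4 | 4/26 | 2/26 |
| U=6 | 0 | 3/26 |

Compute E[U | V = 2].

P(V = 2) = 7/13.
Σ U·P over the event = 1·(4/26) + 3·(5/26) + 4·(2/26) + 6·(3/26) = 45/26.
E[U | V = 2] = (45/26) / (7/13) = 45/14.

45/14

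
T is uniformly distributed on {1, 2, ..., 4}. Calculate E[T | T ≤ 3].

Given T ≤ 3, T is equally likely to be any of {1, 2, 3}.
E[T | T ≤ 3] = (1 + 2 + 3) / 3 = 2.

2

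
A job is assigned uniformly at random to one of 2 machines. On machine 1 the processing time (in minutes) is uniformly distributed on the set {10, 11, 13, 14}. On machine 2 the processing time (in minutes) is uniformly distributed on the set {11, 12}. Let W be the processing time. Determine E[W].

E[W | machine 1] = (10+11+13+14)/4 = 12.
E[W | machine 2] = (11+12)/2 = 23/2.
E[W] = (1/2)·(12) + (1/2)·(23/2) = 47/4.

47/4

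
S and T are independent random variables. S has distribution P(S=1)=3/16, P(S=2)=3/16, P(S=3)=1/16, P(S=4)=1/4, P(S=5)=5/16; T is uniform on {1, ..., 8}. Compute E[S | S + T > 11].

P(S + T > 11) = 7/64.
Summing S·P(x,y) over outcomes with S + T > 11 gives 33/64.
E[S | S + T > 11] = (33/64) / (7/64) = 33/7.

33/7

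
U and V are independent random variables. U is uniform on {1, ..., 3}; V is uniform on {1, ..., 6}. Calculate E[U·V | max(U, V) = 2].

8/3

Outcomes with max(U, V) = 2: (1,2), (2,1), (2,2), each with probability 1/18.
E[U·V | max(U, V) = 2] = (2 + 2 + 4) / 3 = 8/3.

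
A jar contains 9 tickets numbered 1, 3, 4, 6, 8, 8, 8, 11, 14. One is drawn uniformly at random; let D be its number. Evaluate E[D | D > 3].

59/7

P(D > 3) = 7/9.
Σ over the event: 4·1/9 + 6·1/9 + 8·1/3 + 11·1/9 + 14·1/9 = 59/9.
E[D | D > 3] = (59/9) / (7/9) = 59/7.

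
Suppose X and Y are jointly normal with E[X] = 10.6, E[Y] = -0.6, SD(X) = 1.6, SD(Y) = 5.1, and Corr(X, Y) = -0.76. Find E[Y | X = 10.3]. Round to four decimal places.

For a bivariate normal, E[Y | X=x] = μ_Y + ρ·(σ_Y/σ_X)·(x − μ_X).
E[Y | X=10.3] = -0.6 + (-0.76)·(5.1/1.6)·(10.3 − (10.6)) = -0.6 + (-2.4225)·(-0.3) = 0.1268.

0.1268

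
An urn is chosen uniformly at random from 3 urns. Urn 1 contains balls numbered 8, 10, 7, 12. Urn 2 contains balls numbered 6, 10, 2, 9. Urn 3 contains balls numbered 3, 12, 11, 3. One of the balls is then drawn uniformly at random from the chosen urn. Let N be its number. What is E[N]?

E[N | urn 1] = (8+10+7+12)/4 = 37/4.
E[N | urn 2] = (6+10+2+9)/4 = 27/4.
E[N | urn 3] = (3+12+11+3)/4 = 29/4.
By the law of total expectation,
E[N] = (1/3)·(37/4) + (1/3)·(27/4) + (1/3)·(29/4) = 31/4.

31/4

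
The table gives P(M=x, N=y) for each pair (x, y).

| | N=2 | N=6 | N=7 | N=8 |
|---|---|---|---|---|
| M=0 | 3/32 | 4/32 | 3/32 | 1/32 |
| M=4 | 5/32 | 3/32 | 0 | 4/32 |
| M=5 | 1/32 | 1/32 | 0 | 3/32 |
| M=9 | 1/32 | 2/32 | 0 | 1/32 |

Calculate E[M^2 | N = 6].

P(N = 6) = 5/16.
Σ M^2·P over the event = 0·(4/32) + 16·(3/32) + 25·(1/32) + 81·(2/32) = 235/32.
E[M^2 | N = 6] = (235/32) / (5/16) = 47/2.

47/2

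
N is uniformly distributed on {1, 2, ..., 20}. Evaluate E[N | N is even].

11

Given N is even, N is equally likely to be any of {2, 4, 6, 8, 10, 12, 14, 16, 18, 20}.
E[N | N is even] = (2 + 4 + 6 + 8 + 10 + 12 + 14 + 16 + 18 + 20) / 10 = 11.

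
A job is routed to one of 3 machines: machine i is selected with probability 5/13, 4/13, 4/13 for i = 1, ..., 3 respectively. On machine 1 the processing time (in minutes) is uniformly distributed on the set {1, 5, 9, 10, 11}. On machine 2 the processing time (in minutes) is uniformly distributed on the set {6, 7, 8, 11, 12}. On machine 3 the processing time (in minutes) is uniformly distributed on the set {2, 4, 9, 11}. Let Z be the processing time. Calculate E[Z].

E[Z | machine 1] = (1+5+9+10+11)/5 = 36/5.
E[Z | machine 2] = (6+7+8+11+12)/5 = 44/5.
E[Z | machine 3] = (2+4+9+11)/4 = 13/2.
By the law of total expectation,
E[Z] = (5/13)·(36/5) + (4/13)·(44/5) + (4/13)·(13/2) = 486/65.

486/65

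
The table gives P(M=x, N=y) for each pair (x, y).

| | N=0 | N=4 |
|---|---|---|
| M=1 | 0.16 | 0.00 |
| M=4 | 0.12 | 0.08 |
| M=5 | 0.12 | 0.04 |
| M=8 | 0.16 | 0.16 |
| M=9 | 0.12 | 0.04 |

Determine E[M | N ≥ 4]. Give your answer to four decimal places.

6.7500

P(N ≥ 4) = 0.32.
Σ M·P over the event = 4·(0.08) + 5·(0.04) + 8·(0.16) + 9·(0.04) = 2.16.
E[M | N ≥ 4] = (2.16) / (0.32) = 6.7500.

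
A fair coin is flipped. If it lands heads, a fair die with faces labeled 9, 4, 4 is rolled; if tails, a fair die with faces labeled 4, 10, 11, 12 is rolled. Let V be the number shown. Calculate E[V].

E[V | heads] = (9+4+4)/3 = 17/3.
E[V | tails] = (4+10+11+12)/4 = 37/4.
By the law of total expectation,
E[V] = (1/2)·(17/3) + (1/2)·(37/4) = 179/24.

179/24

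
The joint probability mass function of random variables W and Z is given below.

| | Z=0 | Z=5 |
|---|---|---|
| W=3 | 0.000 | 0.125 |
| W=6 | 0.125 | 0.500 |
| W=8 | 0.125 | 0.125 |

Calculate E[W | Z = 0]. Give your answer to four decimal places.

P(Z = 0) = 0.250.
Summing W·P(W=x,Z=y) over the conditioning event gives 1.750.
E[W | Z = 0] = (1.750) / (0.250) = 7.0000.

7.0000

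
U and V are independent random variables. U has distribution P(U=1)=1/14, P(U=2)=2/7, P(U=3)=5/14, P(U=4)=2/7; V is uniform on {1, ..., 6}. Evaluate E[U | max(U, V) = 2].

P(max(U, V) = 2) = 3/28.
Summing U·P(x,y) over outcomes with max(U, V) = 2 gives 17/84.
E[U | max(U, V) = 2] = (17/84) / (3/28) = 17/9.

17/9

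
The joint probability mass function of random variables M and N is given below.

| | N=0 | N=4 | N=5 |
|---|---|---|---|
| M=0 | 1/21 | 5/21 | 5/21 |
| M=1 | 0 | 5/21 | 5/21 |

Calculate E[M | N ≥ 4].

P(N ≥ 4) = 20/21.
Σ M·P over the event = 0·(5/21) + 0·(5/21) + 1·(5/21) + 1·(5/21) = 10/21.
E[M | N ≥ 4] = (10/21) / (20/21) = 1/2.

1/2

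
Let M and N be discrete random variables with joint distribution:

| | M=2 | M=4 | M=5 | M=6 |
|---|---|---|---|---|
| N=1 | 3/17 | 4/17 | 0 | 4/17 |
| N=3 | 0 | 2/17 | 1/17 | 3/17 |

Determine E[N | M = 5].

3

P(M = 5) = 1/17.
Summing N·P(M=x,N=y) over the conditioning event gives 3/17.
E[N | M = 5] = (3/17) / (1/17) = 3.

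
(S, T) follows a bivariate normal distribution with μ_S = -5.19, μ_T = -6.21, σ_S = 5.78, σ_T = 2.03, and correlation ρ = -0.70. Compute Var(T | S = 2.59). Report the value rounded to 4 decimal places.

2.1017

The conditional variance in a bivariate normal is σ_T²(1 − ρ²), independent of x.
Var(T | S=2.59) = (2.03)²·(1 − (-0.70)²) = 4.1209·0.51 = 2.1017.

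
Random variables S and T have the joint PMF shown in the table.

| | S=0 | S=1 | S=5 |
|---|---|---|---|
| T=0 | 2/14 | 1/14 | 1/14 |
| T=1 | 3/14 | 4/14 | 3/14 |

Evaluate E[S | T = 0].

P(T = 0) = 2/7.
Σ S·P over the event = 0·(2/14) + 1·(1/14) + 5·(1/14) = 3/7.
E[S | T = 0] = (3/7) / (2/7) = 3/2.

3/2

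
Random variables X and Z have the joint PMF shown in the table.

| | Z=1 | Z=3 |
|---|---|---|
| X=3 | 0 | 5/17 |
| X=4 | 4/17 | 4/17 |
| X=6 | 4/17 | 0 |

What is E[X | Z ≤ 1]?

P(Z ≤ 1) = 8/17.
Σ X·P over the event = 4·(4/17) + 6·(4/17) = 40/17.
E[X | Z ≤ 1] = (40/17) / (8/17) = 5.

5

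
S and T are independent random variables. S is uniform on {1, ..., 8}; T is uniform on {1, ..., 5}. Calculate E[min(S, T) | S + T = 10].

Outcomes with S + T = 10: (5,5), (6,4), (7,3), (8,2), each with probability 1/40.
E[min(S, T) | S + T = 10] = (5 + 4 + 3 + 2) / 4 = 7/2.

7/2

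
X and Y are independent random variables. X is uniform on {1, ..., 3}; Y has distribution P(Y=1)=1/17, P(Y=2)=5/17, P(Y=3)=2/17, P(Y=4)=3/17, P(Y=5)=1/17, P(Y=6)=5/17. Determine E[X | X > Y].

20/7

P(X > Y) = 7/51.
Summing X·P(x,y) over outcomes with X > Y gives 20/51.
E[X | X > Y] = (20/51) / (7/51) = 20/7.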